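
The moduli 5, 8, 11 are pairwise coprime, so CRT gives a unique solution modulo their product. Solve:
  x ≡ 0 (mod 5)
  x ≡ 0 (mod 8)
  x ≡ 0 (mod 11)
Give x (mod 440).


Moduli 5, 8, 11 are pairwise coprime; by CRT there is a unique solution modulo M = 5 · 8 · 11 = 440.
Solve pairwise, accumulating the modulus:
  Start with x ≡ 0 (mod 5).
  Combine with x ≡ 0 (mod 8): since gcd(5, 8) = 1, we get a unique residue mod 40.
    Write x = 0 + 5·t and substitute into x ≡ 0 (mod 8): 5·t ≡ 0 − 0 = 0 (mod 8).
    The inverse of 5 mod 8 is 5 (since 5·5 = 25 = 3·8 + 1), so t ≡ 5·0 = 0 ≡ 0 (mod 8).
    Then x = 0 + 5·0 = 0, valid modulo lcm(5, 8) = 40: x ≡ 0 (mod 40).
  Combine with x ≡ 0 (mod 11): since gcd(40, 11) = 1, we get a unique residue mod 440.
    Write x = 0 + 40·t and substitute into x ≡ 0 (mod 11): 40·t ≡ 0 − 0 = 0 (mod 11).
    Reduce coefficients mod 11: 7·t ≡ 0 (mod 11).
    The inverse of 7 mod 11 is 8 (since 7·8 = 56 = 5·11 + 1), so t ≡ 8·0 = 0 ≡ 0 (mod 11).
    Then x = 0 + 40·0 = 0, valid modulo lcm(40, 11) = 440: x ≡ 0 (mod 440).
Verify: 0 mod 5 = 0 ✓, 0 mod 8 = 0 ✓, 0 mod 11 = 0 ✓.

x ≡ 0 (mod 440).


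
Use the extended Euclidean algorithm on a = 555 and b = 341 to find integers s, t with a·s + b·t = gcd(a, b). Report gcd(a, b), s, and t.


Euclidean algorithm on (555, 341) — divide until remainder is 0:
  555 = 1 · 341 + 214
  341 = 1 · 214 + 127
  214 = 1 · 127 + 87
  127 = 1 · 87 + 40
  87 = 2 · 40 + 7
  40 = 5 · 7 + 5
  7 = 1 · 5 + 2
  5 = 2 · 2 + 1
  2 = 2 · 1 + 0
gcd(555, 341) = 1.
Track Bezout coefficients alongside the remainders: start with r₀ = 555 = a·1 + b·0 (s = 1, t = 0) and r₁ = 341 = a·0 + b·1 (s = 0, t = 1); each new remainder r_{k+1} = r_{k-1} − q_k·r_k inherits s_{k+1} = s_{k-1} − q_k·s_k, t_{k+1} = t_{k-1} − q_k·t_k, so r_k = a·s_k + b·t_k at every step:
  q = 1: r = 214, s = 1 − 1·0 = 1, t = 0 − 1·1 = -1  (check: 555·1 + 341·(-1) = 214)
  q = 1: r = 127, s = 0 − 1·1 = -1, t = 1 − 1·(-1) = 2  (check: 555·(-1) + 341·2 = 127)
  q = 1: r = 87, s = 1 − 1·(-1) = 2, t = -1 − 1·2 = -3  (check: 555·2 + 341·(-3) = 87)
  q = 1: r = 40, s = -1 − 1·2 = -3, t = 2 − 1·(-3) = 5  (check: 555·(-3) + 341·5 = 40)
  q = 2: r = 7, s = 2 − 2·(-3) = 8, t = -3 − 2·5 = -13  (check: 555·8 + 341·(-13) = 7)
  q = 5: r = 5, s = -3 − 5·8 = -43, t = 5 − 5·(-13) = 70  (check: 555·(-43) + 341·70 = 5)
  q = 1: r = 2, s = 8 − 1·(-43) = 51, t = -13 − 1·70 = -83  (check: 555·51 + 341·(-83) = 2)
  q = 2: r = 1, s = -43 − 2·51 = -145, t = 70 − 2·(-83) = 236  (check: 555·(-145) + 341·236 = 1)
The row with r = 1 (the gcd) gives the Bezout coefficients s = -145, t = 236.
Result: 555 · (-145) + 341 · (236) = 1.

gcd(555, 341) = 1; s = -145, t = 236 (check: 555·(-145) + 341·236 = 1).


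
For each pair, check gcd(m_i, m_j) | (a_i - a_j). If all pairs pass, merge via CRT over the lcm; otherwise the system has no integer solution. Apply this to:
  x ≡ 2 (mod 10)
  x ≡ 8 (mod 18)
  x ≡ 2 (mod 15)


Moduli 10, 18, 15 are not pairwise coprime, so CRT works modulo lcm(m_i) when all pairwise compatibility conditions hold.
Pairwise compatibility: gcd(m_i, m_j) must divide a_i - a_j for every pair.
Merge one congruence at a time:
  Start: x ≡ 2 (mod 10).
  Combine with x ≡ 8 (mod 18): gcd(10, 18) = 2; 8 - 2 = 6, which IS divisible by 2, so compatible.
    Write x = 2 + 10·t and substitute into x ≡ 8 (mod 18): 10·t ≡ 8 − 2 = 6 (mod 18).
    Divide the congruence (and modulus) by g = 2: 5·t ≡ 3 (mod 9).
    The inverse of 5 mod 9 is 2 (since 5·2 = 10 = 1·9 + 1), so t ≡ 2·3 = 6 ≡ 6 (mod 9).
    Then x = 2 + 10·6 = 62, valid modulo lcm(10, 18) = 90: x ≡ 62 (mod 90).
  Combine with x ≡ 2 (mod 15): gcd(90, 15) = 15; 2 - 62 = -60, which IS divisible by 15, so compatible.
    Write x = 62 + 90·t and substitute into x ≡ 2 (mod 15): 90·t ≡ 2 − 62 = -60 (mod 15).
    Divide the congruence (and modulus) by g = 15: 6·t ≡ -4 (mod 1).
    Modulo 1 every t works; take t = 0.
    Then x = 62 + 90·0 = 62, valid modulo lcm(90, 15) = 90: x ≡ 62 (mod 90).
Verify: 62 mod 10 = 2, 62 mod 18 = 8, 62 mod 15 = 2.

x ≡ 62 (mod 90).


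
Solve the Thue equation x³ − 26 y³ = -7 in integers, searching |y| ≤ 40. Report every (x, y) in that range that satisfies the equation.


The equation is x³ - 26y³ = -7. For fixed y, x³ = 26·y³ − 7, so a solution requires the RHS to be a perfect cube.
Strategy: iterate y from -40 to 40, compute RHS = 26·y³ − 7, and check whether it is a (positive or negative) perfect cube.
Check small values of y:
  y = 0: RHS = -7 is not a perfect cube.
  y = 1: RHS = 19 is not a perfect cube.
  y = -1: RHS = -33 is not a perfect cube.
  y = 2: RHS = 201 is not a perfect cube.
  y = -2: RHS = -215 is not a perfect cube.
  y = 3: RHS = 695 is not a perfect cube.
  y = -3: RHS = -709 is not a perfect cube.
Continuing the search up to |y| = 40 finds no solutions either.
No (x, y) in the scanned range satisfies the equation.

No integer solutions with |y| ≤ 40.


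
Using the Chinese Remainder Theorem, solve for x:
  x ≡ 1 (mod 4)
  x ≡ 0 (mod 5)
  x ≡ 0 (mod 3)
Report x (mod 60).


Moduli 4, 5, 3 are pairwise coprime; by CRT there is a unique solution modulo M = 4 · 5 · 3 = 60.
Solve pairwise, accumulating the modulus:
  Start with x ≡ 1 (mod 4).
  Combine with x ≡ 0 (mod 5): since gcd(4, 5) = 1, we get a unique residue mod 20.
    Write x = 1 + 4·t and substitute into x ≡ 0 (mod 5): 4·t ≡ 0 − 1 = -1 (mod 5).
    Reduce coefficients mod 5: 4·t ≡ 4 (mod 5).
    The inverse of 4 mod 5 is 4 (since 4·4 = 16 = 3·5 + 1), so t ≡ 4·4 = 16 ≡ 1 (mod 5).
    Then x = 1 + 4·1 = 5, valid modulo lcm(4, 5) = 20: x ≡ 5 (mod 20).
  Combine with x ≡ 0 (mod 3): since gcd(20, 3) = 1, we get a unique residue mod 60.
    Write x = 5 + 20·t and substitute into x ≡ 0 (mod 3): 20·t ≡ 0 − 5 = -5 (mod 3).
    Reduce coefficients mod 3: 2·t ≡ 1 (mod 3).
    The inverse of 2 mod 3 is 2 (since 2·2 = 4 = 1·3 + 1), so t ≡ 2·1 = 2 ≡ 2 (mod 3).
    Then x = 5 + 20·2 = 45, valid modulo lcm(20, 3) = 60: x ≡ 45 (mod 60).
Verify: 45 mod 4 = 1 ✓, 45 mod 5 = 0 ✓, 45 mod 3 = 0 ✓.

x ≡ 45 (mod 60).


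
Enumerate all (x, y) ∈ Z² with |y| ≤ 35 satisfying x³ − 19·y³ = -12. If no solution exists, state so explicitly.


The equation is x³ - 19y³ = -12. For fixed y, x³ = 19·y³ − 12, so a solution requires the RHS to be a perfect cube.
Strategy: iterate y from -35 to 35, compute RHS = 19·y³ − 12, and check whether it is a (positive or negative) perfect cube.
Check small values of y:
  y = 0: RHS = -12 is not a perfect cube.
  y = 1: RHS = 7 is not a perfect cube.
  y = -1: RHS = -31 is not a perfect cube.
  y = 2: RHS = 140 is not a perfect cube.
  y = -2: RHS = -164 is not a perfect cube.
  y = 3: RHS = 501 is not a perfect cube.
  y = -3: RHS = -525 is not a perfect cube.
Continuing the search up to |y| = 35 finds no solutions either.
No (x, y) in the scanned range satisfies the equation.

No integer solutions with |y| ≤ 35.


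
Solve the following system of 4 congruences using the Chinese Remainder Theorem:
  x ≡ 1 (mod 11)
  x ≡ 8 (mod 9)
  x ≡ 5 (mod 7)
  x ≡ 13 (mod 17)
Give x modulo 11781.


Product of moduli M = 11 · 9 · 7 · 17 = 11781.
Merge one congruence at a time:
  Start: x ≡ 1 (mod 11).
  Combine with x ≡ 8 (mod 9); new modulus lcm = 99.
    Write x = 1 + 11·t and substitute into x ≡ 8 (mod 9): 11·t ≡ 8 − 1 = 7 (mod 9).
    Reduce coefficients mod 9: 2·t ≡ 7 (mod 9).
    The inverse of 2 mod 9 is 5 (since 2·5 = 10 = 1·9 + 1), so t ≡ 5·7 = 35 ≡ 8 (mod 9).
    Then x = 1 + 11·8 = 89, valid modulo lcm(11, 9) = 99: x ≡ 89 (mod 99).
  Combine with x ≡ 5 (mod 7); new modulus lcm = 693.
    Write x = 89 + 99·t and substitute into x ≡ 5 (mod 7): 99·t ≡ 5 − 89 = -84 (mod 7).
    Reduce coefficients mod 7: 1·t ≡ 0 (mod 7).
    So t ≡ 0 (mod 7).
    Then x = 89 + 99·0 = 89, valid modulo lcm(99, 7) = 693: x ≡ 89 (mod 693).
  Combine with x ≡ 13 (mod 17); new modulus lcm = 11781.
    Write x = 89 + 693·t and substitute into x ≡ 13 (mod 17): 693·t ≡ 13 − 89 = -76 (mod 17).
    Reduce coefficients mod 17: 13·t ≡ 9 (mod 17).
    The inverse of 13 mod 17 is 4 (since 13·4 = 52 = 3·17 + 1), so t ≡ 4·9 = 36 ≡ 2 (mod 17).
    Then x = 89 + 693·2 = 1475, valid modulo lcm(693, 17) = 11781: x ≡ 1475 (mod 11781).
Verify against each original: 1475 mod 11 = 1, 1475 mod 9 = 8, 1475 mod 7 = 5, 1475 mod 17 = 13.

x ≡ 1475 (mod 11781).


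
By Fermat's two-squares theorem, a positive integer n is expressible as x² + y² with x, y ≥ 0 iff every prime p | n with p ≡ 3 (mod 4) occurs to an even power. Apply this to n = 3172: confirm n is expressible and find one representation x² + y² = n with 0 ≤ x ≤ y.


Step 1: Factor n = 3172 = 2^2 · 13 · 61.
Step 2: Check the mod-4 condition on each prime factor: 2 = 2 (special); 13 ≡ 1 (mod 4), exponent 1; 61 ≡ 1 (mod 4), exponent 1.
All primes ≡ 3 (mod 4) appear to even exponent (or don't appear), so by the two-squares theorem n IS expressible as a sum of two squares.
Step 3: Build a representation. Group n = k² · m with k = 2 and m = 13 · 61 = 793 (a product of primes ≡ 1 (mod 4)); a representation of m scales to one of n via (k·x)² + (k·y)² = k²(x² + y²). Each prime p ≡ 1 (mod 4) is itself a sum of two squares; find a² by testing p − a² for a perfect square:
  13: 13 − 1² = 12, 13 − 2² = 9 = 3² ⇒ 13 = 2² + 3².
  61: 61 − 1² = 60, 61 − 2² = 57, 61 − 3² = 52, 61 − 4² = 45, 61 − 5² = 36 = 6² ⇒ 61 = 5² + 6².
  Combine using the Brahmagupta–Fibonacci identity (a² + b²)(c² + d²) = (ac − bd)² + (ad + bc)² = (ac + bd)² + (ad − bc)²:
  13 · 61 = 793: from (2² + 3²)(5² + 6²), take (2·5 − 3·6, 2·6 + 3·5) = (10 − 18, 12 + 15) = (-8, 27); dropping signs (only squares matter) gives (8, 27); check 8² + 27² = 64 + 729 = 793 ✓.
  Scale by k = 2: (2·8, 2·27) = (16, 54).
Step 4: Order so x ≤ y and verify: 16² + 54² = 256 + 2916 = 3172 = n. ✓

n = 3172 = 16² + 54² (one valid representation with x ≤ y).


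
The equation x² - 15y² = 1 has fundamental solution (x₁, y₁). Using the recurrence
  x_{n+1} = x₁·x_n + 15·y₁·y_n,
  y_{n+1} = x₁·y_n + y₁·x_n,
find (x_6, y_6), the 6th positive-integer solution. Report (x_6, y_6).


Step 1: Find the fundamental solution (x₁, y₁) of x² - 15y² = 1.
  Expand √15 as a continued fraction. a₀ = ⌊√15⌋ = 3; iterate m_{k+1} = d_k·a_k − m_k, d_{k+1} = (15 − m_{k+1}²)/d_k, a_{k+1} = ⌊(a₀ + m_{k+1})/d_{k+1}⌋ (starting m₀ = 0, d₀ = 1), with convergents p_k = a_k·p_{k-1} + p_{k-2}, q_k = a_k·q_{k-1} + q_{k-2} (p₋₁ = 1, q₋₁ = 0):
  k = 0: a₀ = 3; p₀/q₀ = 3/1; p₀² − 15·q₀² = 9 − 15 = -6.
  k = 1: m = 3, d = 6, a = ⌊(3 + 3)/6⌋ = 1; p/q = (1·3 + 1)/(1·1 + 0) = 4/1; p² − 15·q² = 16 − 15 = 1.
  The first convergent with p² − 15·q² = 1 gives the fundamental solution (x₁, y₁) = (4, 1).
Step 2: Apply the recurrence (x_{n+1}, y_{n+1}) = (x₁x_n + 15y₁y_n, x₁y_n + y₁x_n) repeatedly.
  From (x_1, y_1) = (4, 1): x_2 = 4·4 + 15·1·1 = 31; y_2 = 4·1 + 1·4 = 8.
  From (x_2, y_2) = (31, 8): x_3 = 4·31 + 15·1·8 = 244; y_3 = 4·8 + 1·31 = 63.
  From (x_3, y_3) = (244, 63): x_4 = 4·244 + 15·1·63 = 1921; y_4 = 4·63 + 1·244 = 496.
  From (x_4, y_4) = (1921, 496): x_5 = 4·1921 + 15·1·496 = 15124; y_5 = 4·496 + 1·1921 = 3905.
  From (x_5, y_5) = (15124, 3905): x_6 = 4·15124 + 15·1·3905 = 119071; y_6 = 4·3905 + 1·15124 = 30744.
Step 3: Verify x_6² - 15·y_6² = 14177903041 - 14177903040 = 1 (should be 1). ✓

(x_1, y_1) = (4, 1); (x_6, y_6) = (119071, 30744).


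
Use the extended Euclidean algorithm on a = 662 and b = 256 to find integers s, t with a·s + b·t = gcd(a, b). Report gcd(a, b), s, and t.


Euclidean algorithm on (662, 256) — divide until remainder is 0:
  662 = 2 · 256 + 150
  256 = 1 · 150 + 106
  150 = 1 · 106 + 44
  106 = 2 · 44 + 18
  44 = 2 · 18 + 8
  18 = 2 · 8 + 2
  8 = 4 · 2 + 0
gcd(662, 256) = 2.
Track Bezout coefficients alongside the remainders: start with r₀ = 662 = a·1 + b·0 (s = 1, t = 0) and r₁ = 256 = a·0 + b·1 (s = 0, t = 1); each new remainder r_{k+1} = r_{k-1} − q_k·r_k inherits s_{k+1} = s_{k-1} − q_k·s_k, t_{k+1} = t_{k-1} − q_k·t_k, so r_k = a·s_k + b·t_k at every step:
  q = 2: r = 150, s = 1 − 2·0 = 1, t = 0 − 2·1 = -2  (check: 662·1 + 256·(-2) = 150)
  q = 1: r = 106, s = 0 − 1·1 = -1, t = 1 − 1·(-2) = 3  (check: 662·(-1) + 256·3 = 106)
  q = 1: r = 44, s = 1 − 1·(-1) = 2, t = -2 − 1·3 = -5  (check: 662·2 + 256·(-5) = 44)
  q = 2: r = 18, s = -1 − 2·2 = -5, t = 3 − 2·(-5) = 13  (check: 662·(-5) + 256·13 = 18)
  q = 2: r = 8, s = 2 − 2·(-5) = 12, t = -5 − 2·13 = -31  (check: 662·12 + 256·(-31) = 8)
  q = 2: r = 2, s = -5 − 2·12 = -29, t = 13 − 2·(-31) = 75  (check: 662·(-29) + 256·75 = 2)
The row with r = 2 (the gcd) gives the Bezout coefficients s = -29, t = 75.
Result: 662 · (-29) + 256 · (75) = 2.

gcd(662, 256) = 2; s = -29, t = 75 (check: 662·(-29) + 256·75 = 2).


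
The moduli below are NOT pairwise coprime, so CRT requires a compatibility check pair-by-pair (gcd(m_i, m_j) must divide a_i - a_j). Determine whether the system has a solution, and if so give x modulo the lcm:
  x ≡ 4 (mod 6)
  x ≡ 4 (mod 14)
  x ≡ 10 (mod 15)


Moduli 6, 14, 15 are not pairwise coprime, so CRT works modulo lcm(m_i) when all pairwise compatibility conditions hold.
Pairwise compatibility: gcd(m_i, m_j) must divide a_i - a_j for every pair.
Merge one congruence at a time:
  Start: x ≡ 4 (mod 6).
  Combine with x ≡ 4 (mod 14): gcd(6, 14) = 2; 4 - 4 = 0, which IS divisible by 2, so compatible.
    Write x = 4 + 6·t and substitute into x ≡ 4 (mod 14): 6·t ≡ 4 − 4 = 0 (mod 14).
    Divide the congruence (and modulus) by g = 2: 3·t ≡ 0 (mod 7).
    The inverse of 3 mod 7 is 5 (since 3·5 = 15 = 2·7 + 1), so t ≡ 5·0 = 0 ≡ 0 (mod 7).
    Then x = 4 + 6·0 = 4, valid modulo lcm(6, 14) = 42: x ≡ 4 (mod 42).
  Combine with x ≡ 10 (mod 15): gcd(42, 15) = 3; 10 - 4 = 6, which IS divisible by 3, so compatible.
    Write x = 4 + 42·t and substitute into x ≡ 10 (mod 15): 42·t ≡ 10 − 4 = 6 (mod 15).
    Divide the congruence (and modulus) by g = 3: 14·t ≡ 2 (mod 5).
    Reduce coefficients mod 5: 4·t ≡ 2 (mod 5).
    The inverse of 4 mod 5 is 4 (since 4·4 = 16 = 3·5 + 1), so t ≡ 4·2 = 8 ≡ 3 (mod 5).
    Then x = 4 + 42·3 = 130, valid modulo lcm(42, 15) = 210: x ≡ 130 (mod 210).
Verify: 130 mod 6 = 4, 130 mod 14 = 4, 130 mod 15 = 10.

x ≡ 130 (mod 210).


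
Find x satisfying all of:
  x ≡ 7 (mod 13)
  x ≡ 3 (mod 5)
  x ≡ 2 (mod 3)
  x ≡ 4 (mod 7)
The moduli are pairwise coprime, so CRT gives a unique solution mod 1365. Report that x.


Product of moduli M = 13 · 5 · 3 · 7 = 1365.
Merge one congruence at a time:
  Start: x ≡ 7 (mod 13).
  Combine with x ≡ 3 (mod 5); new modulus lcm = 65.
    Write x = 7 + 13·t and substitute into x ≡ 3 (mod 5): 13·t ≡ 3 − 7 = -4 (mod 5).
    Reduce coefficients mod 5: 3·t ≡ 1 (mod 5).
    The inverse of 3 mod 5 is 2 (since 3·2 = 6 = 1·5 + 1), so t ≡ 2·1 = 2 ≡ 2 (mod 5).
    Then x = 7 + 13·2 = 33, valid modulo lcm(13, 5) = 65: x ≡ 33 (mod 65).
  Combine with x ≡ 2 (mod 3); new modulus lcm = 195.
    Write x = 33 + 65·t and substitute into x ≡ 2 (mod 3): 65·t ≡ 2 − 33 = -31 (mod 3).
    Reduce coefficients mod 3: 2·t ≡ 2 (mod 3).
    The inverse of 2 mod 3 is 2 (since 2·2 = 4 = 1·3 + 1), so t ≡ 2·2 = 4 ≡ 1 (mod 3).
    Then x = 33 + 65·1 = 98, valid modulo lcm(65, 3) = 195: x ≡ 98 (mod 195).
  Combine with x ≡ 4 (mod 7); new modulus lcm = 1365.
    Write x = 98 + 195·t and substitute into x ≡ 4 (mod 7): 195·t ≡ 4 − 98 = -94 (mod 7).
    Reduce coefficients mod 7: 6·t ≡ 4 (mod 7).
    The inverse of 6 mod 7 is 6 (since 6·6 = 36 = 5·7 + 1), so t ≡ 6·4 = 24 ≡ 3 (mod 7).
    Then x = 98 + 195·3 = 683, valid modulo lcm(195, 7) = 1365: x ≡ 683 (mod 1365).
Verify against each original: 683 mod 13 = 7, 683 mod 5 = 3, 683 mod 3 = 2, 683 mod 7 = 4.

x ≡ 683 (mod 1365).


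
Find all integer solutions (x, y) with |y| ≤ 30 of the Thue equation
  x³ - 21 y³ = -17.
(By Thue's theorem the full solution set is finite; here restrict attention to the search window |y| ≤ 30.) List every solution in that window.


The equation is x³ - 21y³ = -17. For fixed y, x³ = 21·y³ − 17, so a solution requires the RHS to be a perfect cube.
Strategy: iterate y from -30 to 30, compute RHS = 21·y³ − 17, and check whether it is a (positive or negative) perfect cube.
Check small values of y:
  y = 0: RHS = -17 is not a perfect cube.
  y = 1: RHS = 4 is not a perfect cube.
  y = -1: RHS = -38 is not a perfect cube.
  y = 2: RHS = 151 is not a perfect cube.
  y = -2: RHS = -185 is not a perfect cube.
  y = 3: RHS = 550 is not a perfect cube.
  y = -3: RHS = -584 is not a perfect cube.
Continuing the search up to |y| = 30 finds no solutions either.
No (x, y) in the scanned range satisfies the equation.

No integer solutions with |y| ≤ 30.


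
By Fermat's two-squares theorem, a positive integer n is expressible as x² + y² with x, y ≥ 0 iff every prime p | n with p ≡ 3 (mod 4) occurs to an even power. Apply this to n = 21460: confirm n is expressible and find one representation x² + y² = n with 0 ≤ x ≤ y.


Step 1: Factor n = 21460 = 2^2 · 5 · 29 · 37.
Step 2: Check the mod-4 condition on each prime factor: 2 = 2 (special); 5 ≡ 1 (mod 4), exponent 1; 29 ≡ 1 (mod 4), exponent 1; 37 ≡ 1 (mod 4), exponent 1.
All primes ≡ 3 (mod 4) appear to even exponent (or don't appear), so by the two-squares theorem n IS expressible as a sum of two squares.
Step 3: Build a representation. Group n = k² · m with k = 2 and m = 5 · 29 · 37 = 5365 (a product of primes ≡ 1 (mod 4)); a representation of m scales to one of n via (k·x)² + (k·y)² = k²(x² + y²). Each prime p ≡ 1 (mod 4) is itself a sum of two squares; find a² by testing p − a² for a perfect square:
  5: 5 − 1² = 4 = 2² ⇒ 5 = 1² + 2².
  29: 29 − 1² = 28, 29 − 2² = 25 = 5² ⇒ 29 = 2² + 5².
  37: 37 − 1² = 36 = 6² ⇒ 37 = 1² + 6².
  Combine using the Brahmagupta–Fibonacci identity (a² + b²)(c² + d²) = (ac − bd)² + (ad + bc)² = (ac + bd)² + (ad − bc)²:
  5 · 29 = 145: from (1² + 2²)(2² + 5²), take (1·2 − 2·5, 1·5 + 2·2) = (2 − 10, 5 + 4) = (-8, 9); dropping signs (only squares matter) gives (8, 9); check 8² + 9² = 64 + 81 = 145 ✓.
  145 · 37 = 5365: from (8² + 9²)(1² + 6²), take (8·1 − 9·6, 8·6 + 9·1) = (8 − 54, 48 + 9) = (-46, 57); dropping signs (only squares matter) gives (46, 57); check 46² + 57² = 2116 + 3249 = 5365 ✓.
  Scale by k = 2: (2·46, 2·57) = (92, 114).
Step 4: Order so x ≤ y and verify: 92² + 114² = 8464 + 12996 = 21460 = n. ✓

n = 21460 = 92² + 114² (one valid representation with x ≤ y).


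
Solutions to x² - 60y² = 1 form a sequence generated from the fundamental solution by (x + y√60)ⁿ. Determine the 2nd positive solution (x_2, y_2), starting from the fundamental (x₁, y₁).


Step 1: Find the fundamental solution (x₁, y₁) of x² - 60y² = 1.
  Expand √60 as a continued fraction. a₀ = ⌊√60⌋ = 7; iterate m_{k+1} = d_k·a_k − m_k, d_{k+1} = (60 − m_{k+1}²)/d_k, a_{k+1} = ⌊(a₀ + m_{k+1})/d_{k+1}⌋ (starting m₀ = 0, d₀ = 1), with convergents p_k = a_k·p_{k-1} + p_{k-2}, q_k = a_k·q_{k-1} + q_{k-2} (p₋₁ = 1, q₋₁ = 0):
  k = 0: a₀ = 7; p₀/q₀ = 7/1; p₀² − 60·q₀² = 49 − 60 = -11.
  k = 1: m = 7, d = 11, a = ⌊(7 + 7)/11⌋ = 1; p/q = (1·7 + 1)/(1·1 + 0) = 8/1; p² − 60·q² = 64 − 60 = 4.
  k = 2: m = 4, d = 4, a = ⌊(7 + 4)/4⌋ = 2; p/q = (2·8 + 7)/(2·1 + 1) = 23/3; p² − 60·q² = 529 − 540 = -11.
  k = 3: m = 4, d = 11, a = ⌊(7 + 4)/11⌋ = 1; p/q = (1·23 + 8)/(1·3 + 1) = 31/4; p² − 60·q² = 961 − 960 = 1.
  The first convergent with p² − 60·q² = 1 gives the fundamental solution (x₁, y₁) = (31, 4).
Step 2: Apply the recurrence (x_{n+1}, y_{n+1}) = (x₁x_n + 60y₁y_n, x₁y_n + y₁x_n) repeatedly.
  From (x_1, y_1) = (31, 4): x_2 = 31·31 + 60·4·4 = 1921; y_2 = 31·4 + 4·31 = 248.
Step 3: Verify x_2² - 60·y_2² = 3690241 - 3690240 = 1 (should be 1). ✓

(x_1, y_1) = (31, 4); (x_2, y_2) = (1921, 248).


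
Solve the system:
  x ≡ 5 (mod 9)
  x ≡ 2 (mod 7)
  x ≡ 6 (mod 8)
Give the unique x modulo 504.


Moduli 9, 7, 8 are pairwise coprime; by CRT there is a unique solution modulo M = 9 · 7 · 8 = 504.
Solve pairwise, accumulating the modulus:
  Start with x ≡ 5 (mod 9).
  Combine with x ≡ 2 (mod 7): since gcd(9, 7) = 1, we get a unique residue mod 63.
    Write x = 5 + 9·t and substitute into x ≡ 2 (mod 7): 9·t ≡ 2 − 5 = -3 (mod 7).
    Reduce coefficients mod 7: 2·t ≡ 4 (mod 7).
    The inverse of 2 mod 7 is 4 (since 2·4 = 8 = 1·7 + 1), so t ≡ 4·4 = 16 ≡ 2 (mod 7).
    Then x = 5 + 9·2 = 23, valid modulo lcm(9, 7) = 63: x ≡ 23 (mod 63).
  Combine with x ≡ 6 (mod 8): since gcd(63, 8) = 1, we get a unique residue mod 504.
    Write x = 23 + 63·t and substitute into x ≡ 6 (mod 8): 63·t ≡ 6 − 23 = -17 (mod 8).
    Reduce coefficients mod 8: 7·t ≡ 7 (mod 8).
    The inverse of 7 mod 8 is 7 (since 7·7 = 49 = 6·8 + 1), so t ≡ 7·7 = 49 ≡ 1 (mod 8).
    Then x = 23 + 63·1 = 86, valid modulo lcm(63, 8) = 504: x ≡ 86 (mod 504).
Verify: 86 mod 9 = 5 ✓, 86 mod 7 = 2 ✓, 86 mod 8 = 6 ✓.

x ≡ 86 (mod 504).


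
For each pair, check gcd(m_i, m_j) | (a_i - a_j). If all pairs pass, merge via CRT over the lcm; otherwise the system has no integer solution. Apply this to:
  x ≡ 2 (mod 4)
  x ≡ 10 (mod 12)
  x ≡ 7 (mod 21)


Moduli 4, 12, 21 are not pairwise coprime, so CRT works modulo lcm(m_i) when all pairwise compatibility conditions hold.
Pairwise compatibility: gcd(m_i, m_j) must divide a_i - a_j for every pair.
Merge one congruence at a time:
  Start: x ≡ 2 (mod 4).
  Combine with x ≡ 10 (mod 12): gcd(4, 12) = 4; 10 - 2 = 8, which IS divisible by 4, so compatible.
    Write x = 2 + 4·t and substitute into x ≡ 10 (mod 12): 4·t ≡ 10 − 2 = 8 (mod 12).
    Divide the congruence (and modulus) by g = 4: 1·t ≡ 2 (mod 3).
    So t ≡ 2 (mod 3).
    Then x = 2 + 4·2 = 10, valid modulo lcm(4, 12) = 12: x ≡ 10 (mod 12).
  Combine with x ≡ 7 (mod 21): gcd(12, 21) = 3; 7 - 10 = -3, which IS divisible by 3, so compatible.
    Write x = 10 + 12·t and substitute into x ≡ 7 (mod 21): 12·t ≡ 7 − 10 = -3 (mod 21).
    Divide the congruence (and modulus) by g = 3: 4·t ≡ -1 (mod 7).
    Reduce coefficients mod 7: 4·t ≡ 6 (mod 7).
    The inverse of 4 mod 7 is 2 (since 4·2 = 8 = 1·7 + 1), so t ≡ 2·6 = 12 ≡ 5 (mod 7).
    Then x = 10 + 12·5 = 70, valid modulo lcm(12, 21) = 84: x ≡ 70 (mod 84).
Verify: 70 mod 4 = 2, 70 mod 12 = 10, 70 mod 21 = 7.

x ≡ 70 (mod 84).


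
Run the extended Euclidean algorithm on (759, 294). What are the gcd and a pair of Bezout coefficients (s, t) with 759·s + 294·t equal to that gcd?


Euclidean algorithm on (759, 294) — divide until remainder is 0:
  759 = 2 · 294 + 171
  294 = 1 · 171 + 123
  171 = 1 · 123 + 48
  123 = 2 · 48 + 27
  48 = 1 · 27 + 21
  27 = 1 · 21 + 6
  21 = 3 · 6 + 3
  6 = 2 · 3 + 0
gcd(759, 294) = 3.
Track Bezout coefficients alongside the remainders: start with r₀ = 759 = a·1 + b·0 (s = 1, t = 0) and r₁ = 294 = a·0 + b·1 (s = 0, t = 1); each new remainder r_{k+1} = r_{k-1} − q_k·r_k inherits s_{k+1} = s_{k-1} − q_k·s_k, t_{k+1} = t_{k-1} − q_k·t_k, so r_k = a·s_k + b·t_k at every step:
  q = 2: r = 171, s = 1 − 2·0 = 1, t = 0 − 2·1 = -2  (check: 759·1 + 294·(-2) = 171)
  q = 1: r = 123, s = 0 − 1·1 = -1, t = 1 − 1·(-2) = 3  (check: 759·(-1) + 294·3 = 123)
  q = 1: r = 48, s = 1 − 1·(-1) = 2, t = -2 − 1·3 = -5  (check: 759·2 + 294·(-5) = 48)
  q = 2: r = 27, s = -1 − 2·2 = -5, t = 3 − 2·(-5) = 13  (check: 759·(-5) + 294·13 = 27)
  q = 1: r = 21, s = 2 − 1·(-5) = 7, t = -5 − 1·13 = -18  (check: 759·7 + 294·(-18) = 21)
  q = 1: r = 6, s = -5 − 1·7 = -12, t = 13 − 1·(-18) = 31  (check: 759·(-12) + 294·31 = 6)
  q = 3: r = 3, s = 7 − 3·(-12) = 43, t = -18 − 3·31 = -111  (check: 759·43 + 294·(-111) = 3)
The row with r = 3 (the gcd) gives the Bezout coefficients s = 43, t = -111.
Result: 759 · (43) + 294 · (-111) = 3.

gcd(759, 294) = 3; s = 43, t = -111 (check: 759·43 + 294·(-111) = 3).


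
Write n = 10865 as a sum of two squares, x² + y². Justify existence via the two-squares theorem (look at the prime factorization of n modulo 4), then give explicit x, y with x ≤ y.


Step 1: Factor n = 10865 = 5 · 41 · 53.
Step 2: Check the mod-4 condition on each prime factor: 5 ≡ 1 (mod 4), exponent 1; 41 ≡ 1 (mod 4), exponent 1; 53 ≡ 1 (mod 4), exponent 1.
All primes ≡ 3 (mod 4) appear to even exponent (or don't appear), so by the two-squares theorem n IS expressible as a sum of two squares.
Step 3: Build a representation. Here n = 5 · 41 · 53 is a product of primes ≡ 1 (mod 4). Each prime p ≡ 1 (mod 4) is itself a sum of two squares; find a² by testing p − a² for a perfect square:
  5: 5 − 1² = 4 = 2² ⇒ 5 = 1² + 2².
  41: 41 − 1² = 40, 41 − 2² = 37, 41 − 3² = 32, 41 − 4² = 25 = 5² ⇒ 41 = 4² + 5².
  53: 53 − 1² = 52, 53 − 2² = 49 = 7² ⇒ 53 = 2² + 7².
  Combine using the Brahmagupta–Fibonacci identity (a² + b²)(c² + d²) = (ac − bd)² + (ad + bc)² = (ac + bd)² + (ad − bc)²:
  5 · 41 = 205: from (1² + 2²)(4² + 5²), take (1·4 − 2·5, 1·5 + 2·4) = (4 − 10, 5 + 8) = (-6, 13); dropping signs (only squares matter) gives (6, 13); check 6² + 13² = 36 + 169 = 205 ✓.
  205 · 53 = 10865: from (6² + 13²)(2² + 7²), take (6·2 − 13·7, 6·7 + 13·2) = (12 − 91, 42 + 26) = (-79, 68); dropping signs (only squares matter) gives (79, 68); check 79² + 68² = 6241 + 4624 = 10865 ✓.
Step 4: Order so x ≤ y and verify: 68² + 79² = 4624 + 6241 = 10865 = n. ✓

n = 10865 = 68² + 79² (one valid representation with x ≤ y).


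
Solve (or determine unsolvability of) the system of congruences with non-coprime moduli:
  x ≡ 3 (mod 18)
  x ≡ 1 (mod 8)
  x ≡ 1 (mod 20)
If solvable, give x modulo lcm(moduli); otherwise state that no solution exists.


Moduli 18, 8, 20 are not pairwise coprime, so CRT works modulo lcm(m_i) when all pairwise compatibility conditions hold.
Pairwise compatibility: gcd(m_i, m_j) must divide a_i - a_j for every pair.
Merge one congruence at a time:
  Start: x ≡ 3 (mod 18).
  Combine with x ≡ 1 (mod 8): gcd(18, 8) = 2; 1 - 3 = -2, which IS divisible by 2, so compatible.
    Write x = 3 + 18·t and substitute into x ≡ 1 (mod 8): 18·t ≡ 1 − 3 = -2 (mod 8).
    Divide the congruence (and modulus) by g = 2: 9·t ≡ -1 (mod 4).
    Reduce coefficients mod 4: 1·t ≡ 3 (mod 4).
    So t ≡ 3 (mod 4).
    Then x = 3 + 18·3 = 57, valid modulo lcm(18, 8) = 72: x ≡ 57 (mod 72).
  Combine with x ≡ 1 (mod 20): gcd(72, 20) = 4; 1 - 57 = -56, which IS divisible by 4, so compatible.
    Write x = 57 + 72·t and substitute into x ≡ 1 (mod 20): 72·t ≡ 1 − 57 = -56 (mod 20).
    Divide the congruence (and modulus) by g = 4: 18·t ≡ -14 (mod 5).
    Reduce coefficients mod 5: 3·t ≡ 1 (mod 5).
    The inverse of 3 mod 5 is 2 (since 3·2 = 6 = 1·5 + 1), so t ≡ 2·1 = 2 ≡ 2 (mod 5).
    Then x = 57 + 72·2 = 201, valid modulo lcm(72, 20) = 360: x ≡ 201 (mod 360).
Verify: 201 mod 18 = 3, 201 mod 8 = 1, 201 mod 20 = 1.

x ≡ 201 (mod 360).


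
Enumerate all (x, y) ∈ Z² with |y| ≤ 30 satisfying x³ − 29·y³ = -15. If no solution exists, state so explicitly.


The equation is x³ - 29y³ = -15. For fixed y, x³ = 29·y³ − 15, so a solution requires the RHS to be a perfect cube.
Strategy: iterate y from -30 to 30, compute RHS = 29·y³ − 15, and check whether it is a (positive or negative) perfect cube.
Check small values of y:
  y = 0: RHS = -15 is not a perfect cube.
  y = 1: RHS = 14 is not a perfect cube.
  y = -1: RHS = -44 is not a perfect cube.
  y = 2: RHS = 217 is not a perfect cube.
  y = -2: RHS = -247 is not a perfect cube.
  y = 3: RHS = 768 is not a perfect cube.
  y = -3: RHS = -798 is not a perfect cube.
Continuing the search up to |y| = 30 finds no solutions either.
No (x, y) in the scanned range satisfies the equation.

No integer solutions with |y| ≤ 30.


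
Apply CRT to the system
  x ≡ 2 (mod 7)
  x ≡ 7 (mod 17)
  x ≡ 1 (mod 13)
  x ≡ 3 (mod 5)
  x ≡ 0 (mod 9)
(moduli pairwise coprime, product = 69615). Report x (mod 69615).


Product of moduli M = 7 · 17 · 13 · 5 · 9 = 69615.
Merge one congruence at a time:
  Start: x ≡ 2 (mod 7).
  Combine with x ≡ 7 (mod 17); new modulus lcm = 119.
    Write x = 2 + 7·t and substitute into x ≡ 7 (mod 17): 7·t ≡ 7 − 2 = 5 (mod 17).
    The inverse of 7 mod 17 is 5 (since 7·5 = 35 = 2·17 + 1), so t ≡ 5·5 = 25 ≡ 8 (mod 17).
    Then x = 2 + 7·8 = 58, valid modulo lcm(7, 17) = 119: x ≡ 58 (mod 119).
  Combine with x ≡ 1 (mod 13); new modulus lcm = 1547.
    Write x = 58 + 119·t and substitute into x ≡ 1 (mod 13): 119·t ≡ 1 − 58 = -57 (mod 13).
    Reduce coefficients mod 13: 2·t ≡ 8 (mod 13).
    The inverse of 2 mod 13 is 7 (since 2·7 = 14 = 1·13 + 1), so t ≡ 7·8 = 56 ≡ 4 (mod 13).
    Then x = 58 + 119·4 = 534, valid modulo lcm(119, 13) = 1547: x ≡ 534 (mod 1547).
  Combine with x ≡ 3 (mod 5); new modulus lcm = 7735.
    Write x = 534 + 1547·t and substitute into x ≡ 3 (mod 5): 1547·t ≡ 3 − 534 = -531 (mod 5).
    Reduce coefficients mod 5: 2·t ≡ 4 (mod 5).
    The inverse of 2 mod 5 is 3 (since 2·3 = 6 = 1·5 + 1), so t ≡ 3·4 = 12 ≡ 2 (mod 5).
    Then x = 534 + 1547·2 = 3628, valid modulo lcm(1547, 5) = 7735: x ≡ 3628 (mod 7735).
  Combine with x ≡ 0 (mod 9); new modulus lcm = 69615.
    Write x = 3628 + 7735·t and substitute into x ≡ 0 (mod 9): 7735·t ≡ 0 − 3628 = -3628 (mod 9).
    Reduce coefficients mod 9: 4·t ≡ 8 (mod 9).
    The inverse of 4 mod 9 is 7 (since 4·7 = 28 = 3·9 + 1), so t ≡ 7·8 = 56 ≡ 2 (mod 9).
    Then x = 3628 + 7735·2 = 19098, valid modulo lcm(7735, 9) = 69615: x ≡ 19098 (mod 69615).
Verify against each original: 19098 mod 7 = 2, 19098 mod 17 = 7, 19098 mod 13 = 1, 19098 mod 5 = 3, 19098 mod 9 = 0.

x ≡ 19098 (mod 69615).


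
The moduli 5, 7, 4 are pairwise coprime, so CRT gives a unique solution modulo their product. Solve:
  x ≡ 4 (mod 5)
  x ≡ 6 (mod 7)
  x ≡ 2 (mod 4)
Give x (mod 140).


Moduli 5, 7, 4 are pairwise coprime; by CRT there is a unique solution modulo M = 5 · 7 · 4 = 140.
Solve pairwise, accumulating the modulus:
  Start with x ≡ 4 (mod 5).
  Combine with x ≡ 6 (mod 7): since gcd(5, 7) = 1, we get a unique residue mod 35.
    Write x = 4 + 5·t and substitute into x ≡ 6 (mod 7): 5·t ≡ 6 − 4 = 2 (mod 7).
    The inverse of 5 mod 7 is 3 (since 5·3 = 15 = 2·7 + 1), so t ≡ 3·2 = 6 ≡ 6 (mod 7).
    Then x = 4 + 5·6 = 34, valid modulo lcm(5, 7) = 35: x ≡ 34 (mod 35).
  Combine with x ≡ 2 (mod 4): since gcd(35, 4) = 1, we get a unique residue mod 140.
    Write x = 34 + 35·t and substitute into x ≡ 2 (mod 4): 35·t ≡ 2 − 34 = -32 (mod 4).
    Reduce coefficients mod 4: 3·t ≡ 0 (mod 4).
    The inverse of 3 mod 4 is 3 (since 3·3 = 9 = 2·4 + 1), so t ≡ 3·0 = 0 ≡ 0 (mod 4).
    Then x = 34 + 35·0 = 34, valid modulo lcm(35, 4) = 140: x ≡ 34 (mod 140).
Verify: 34 mod 5 = 4 ✓, 34 mod 7 = 6 ✓, 34 mod 4 = 2 ✓.

x ≡ 34 (mod 140).


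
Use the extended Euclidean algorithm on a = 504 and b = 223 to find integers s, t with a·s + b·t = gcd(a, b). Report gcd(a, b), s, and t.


Euclidean algorithm on (504, 223) — divide until remainder is 0:
  504 = 2 · 223 + 58
  223 = 3 · 58 + 49
  58 = 1 · 49 + 9
  49 = 5 · 9 + 4
  9 = 2 · 4 + 1
  4 = 4 · 1 + 0
gcd(504, 223) = 1.
Track Bezout coefficients alongside the remainders: start with r₀ = 504 = a·1 + b·0 (s = 1, t = 0) and r₁ = 223 = a·0 + b·1 (s = 0, t = 1); each new remainder r_{k+1} = r_{k-1} − q_k·r_k inherits s_{k+1} = s_{k-1} − q_k·s_k, t_{k+1} = t_{k-1} − q_k·t_k, so r_k = a·s_k + b·t_k at every step:
  q = 2: r = 58, s = 1 − 2·0 = 1, t = 0 − 2·1 = -2  (check: 504·1 + 223·(-2) = 58)
  q = 3: r = 49, s = 0 − 3·1 = -3, t = 1 − 3·(-2) = 7  (check: 504·(-3) + 223·7 = 49)
  q = 1: r = 9, s = 1 − 1·(-3) = 4, t = -2 − 1·7 = -9  (check: 504·4 + 223·(-9) = 9)
  q = 5: r = 4, s = -3 − 5·4 = -23, t = 7 − 5·(-9) = 52  (check: 504·(-23) + 223·52 = 4)
  q = 2: r = 1, s = 4 − 2·(-23) = 50, t = -9 − 2·52 = -113  (check: 504·50 + 223·(-113) = 1)
The row with r = 1 (the gcd) gives the Bezout coefficients s = 50, t = -113.
Result: 504 · (50) + 223 · (-113) = 1.

gcd(504, 223) = 1; s = 50, t = -113 (check: 504·50 + 223·(-113) = 1).


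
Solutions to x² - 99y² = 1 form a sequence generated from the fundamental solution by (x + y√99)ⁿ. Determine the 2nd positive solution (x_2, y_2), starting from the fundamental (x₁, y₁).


Step 1: Find the fundamental solution (x₁, y₁) of x² - 99y² = 1.
  Expand √99 as a continued fraction. a₀ = ⌊√99⌋ = 9; iterate m_{k+1} = d_k·a_k − m_k, d_{k+1} = (99 − m_{k+1}²)/d_k, a_{k+1} = ⌊(a₀ + m_{k+1})/d_{k+1}⌋ (starting m₀ = 0, d₀ = 1), with convergents p_k = a_k·p_{k-1} + p_{k-2}, q_k = a_k·q_{k-1} + q_{k-2} (p₋₁ = 1, q₋₁ = 0):
  k = 0: a₀ = 9; p₀/q₀ = 9/1; p₀² − 99·q₀² = 81 − 99 = -18.
  k = 1: m = 9, d = 18, a = ⌊(9 + 9)/18⌋ = 1; p/q = (1·9 + 1)/(1·1 + 0) = 10/1; p² − 99·q² = 100 − 99 = 1.
  The first convergent with p² − 99·q² = 1 gives the fundamental solution (x₁, y₁) = (10, 1).
Step 2: Apply the recurrence (x_{n+1}, y_{n+1}) = (x₁x_n + 99y₁y_n, x₁y_n + y₁x_n) repeatedly.
  From (x_1, y_1) = (10, 1): x_2 = 10·10 + 99·1·1 = 199; y_2 = 10·1 + 1·10 = 20.
Step 3: Verify x_2² - 99·y_2² = 39601 - 39600 = 1 (should be 1). ✓

(x_1, y_1) = (10, 1); (x_2, y_2) = (199, 20).


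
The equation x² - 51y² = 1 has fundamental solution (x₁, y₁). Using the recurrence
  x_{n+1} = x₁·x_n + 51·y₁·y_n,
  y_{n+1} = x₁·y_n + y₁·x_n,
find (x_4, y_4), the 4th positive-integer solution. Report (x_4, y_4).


Step 1: Find the fundamental solution (x₁, y₁) of x² - 51y² = 1.
  Expand √51 as a continued fraction. a₀ = ⌊√51⌋ = 7; iterate m_{k+1} = d_k·a_k − m_k, d_{k+1} = (51 − m_{k+1}²)/d_k, a_{k+1} = ⌊(a₀ + m_{k+1})/d_{k+1}⌋ (starting m₀ = 0, d₀ = 1), with convergents p_k = a_k·p_{k-1} + p_{k-2}, q_k = a_k·q_{k-1} + q_{k-2} (p₋₁ = 1, q₋₁ = 0):
  k = 0: a₀ = 7; p₀/q₀ = 7/1; p₀² − 51·q₀² = 49 − 51 = -2.
  k = 1: m = 7, d = 2, a = ⌊(7 + 7)/2⌋ = 7; p/q = (7·7 + 1)/(7·1 + 0) = 50/7; p² − 51·q² = 2500 − 2499 = 1.
  The first convergent with p² − 51·q² = 1 gives the fundamental solution (x₁, y₁) = (50, 7).
Step 2: Apply the recurrence (x_{n+1}, y_{n+1}) = (x₁x_n + 51y₁y_n, x₁y_n + y₁x_n) repeatedly.
  From (x_1, y_1) = (50, 7): x_2 = 50·50 + 51·7·7 = 4999; y_2 = 50·7 + 7·50 = 700.
  From (x_2, y_2) = (4999, 700): x_3 = 50·4999 + 51·7·700 = 499850; y_3 = 50·700 + 7·4999 = 69993.
  From (x_3, y_3) = (499850, 69993): x_4 = 50·499850 + 51·7·69993 = 49980001; y_4 = 50·69993 + 7·499850 = 6998600.
Step 3: Verify x_4² - 51·y_4² = 2498000499960001 - 2498000499960000 = 1 (should be 1). ✓

(x_1, y_1) = (50, 7); (x_4, y_4) = (49980001, 6998600).


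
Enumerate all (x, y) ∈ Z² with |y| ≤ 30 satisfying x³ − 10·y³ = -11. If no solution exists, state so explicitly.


The equation is x³ - 10y³ = -11. For fixed y, x³ = 10·y³ − 11, so a solution requires the RHS to be a perfect cube.
Strategy: iterate y from -30 to 30, compute RHS = 10·y³ − 11, and check whether it is a (positive or negative) perfect cube.
Check small values of y:
  y = 0: RHS = -11 is not a perfect cube.
  y = 1: RHS = -1 = (-1)³ ⇒ x = -1 works.
  y = -1: RHS = -21 is not a perfect cube.
  y = 2: RHS = 69 is not a perfect cube.
  y = -2: RHS = -91 is not a perfect cube.
  y = 3: RHS = 259 is not a perfect cube.
  y = -3: RHS = -281 is not a perfect cube.
Continuing the search up to |y| = 30 finds no further solutions beyond those listed.
Collected solutions: (-1, 1).

Solutions (with |y| ≤ 30): (-1, 1).


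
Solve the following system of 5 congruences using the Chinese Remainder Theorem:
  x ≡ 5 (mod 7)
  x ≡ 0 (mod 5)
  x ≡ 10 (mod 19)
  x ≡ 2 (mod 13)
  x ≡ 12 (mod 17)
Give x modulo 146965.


Product of moduli M = 7 · 5 · 19 · 13 · 17 = 146965.
Merge one congruence at a time:
  Start: x ≡ 5 (mod 7).
  Combine with x ≡ 0 (mod 5); new modulus lcm = 35.
    Write x = 5 + 7·t and substitute into x ≡ 0 (mod 5): 7·t ≡ 0 − 5 = -5 (mod 5).
    Reduce coefficients mod 5: 2·t ≡ 0 (mod 5).
    The inverse of 2 mod 5 is 3 (since 2·3 = 6 = 1·5 + 1), so t ≡ 3·0 = 0 ≡ 0 (mod 5).
    Then x = 5 + 7·0 = 5, valid modulo lcm(7, 5) = 35: x ≡ 5 (mod 35).
  Combine with x ≡ 10 (mod 19); new modulus lcm = 665.
    Write x = 5 + 35·t and substitute into x ≡ 10 (mod 19): 35·t ≡ 10 − 5 = 5 (mod 19).
    Reduce coefficients mod 19: 16·t ≡ 5 (mod 19).
    The inverse of 16 mod 19 is 6 (since 16·6 = 96 = 5·19 + 1), so t ≡ 6·5 = 30 ≡ 11 (mod 19).
    Then x = 5 + 35·11 = 390, valid modulo lcm(35, 19) = 665: x ≡ 390 (mod 665).
  Combine with x ≡ 2 (mod 13); new modulus lcm = 8645.
    Write x = 390 + 665·t and substitute into x ≡ 2 (mod 13): 665·t ≡ 2 − 390 = -388 (mod 13).
    Reduce coefficients mod 13: 2·t ≡ 2 (mod 13).
    The inverse of 2 mod 13 is 7 (since 2·7 = 14 = 1·13 + 1), so t ≡ 7·2 = 14 ≡ 1 (mod 13).
    Then x = 390 + 665·1 = 1055, valid modulo lcm(665, 13) = 8645: x ≡ 1055 (mod 8645).
  Combine with x ≡ 12 (mod 17); new modulus lcm = 146965.
    Write x = 1055 + 8645·t and substitute into x ≡ 12 (mod 17): 8645·t ≡ 12 − 1055 = -1043 (mod 17).
    Reduce coefficients mod 17: 9·t ≡ 11 (mod 17).
    The inverse of 9 mod 17 is 2 (since 9·2 = 18 = 1·17 + 1), so t ≡ 2·11 = 22 ≡ 5 (mod 17).
    Then x = 1055 + 8645·5 = 44280, valid modulo lcm(8645, 17) = 146965: x ≡ 44280 (mod 146965).
Verify against each original: 44280 mod 7 = 5, 44280 mod 5 = 0, 44280 mod 19 = 10, 44280 mod 13 = 2, 44280 mod 17 = 12.

x ≡ 44280 (mod 146965).


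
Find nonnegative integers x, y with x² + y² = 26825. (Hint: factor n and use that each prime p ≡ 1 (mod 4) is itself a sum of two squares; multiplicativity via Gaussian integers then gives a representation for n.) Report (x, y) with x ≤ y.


Step 1: Factor n = 26825 = 5^2 · 29 · 37.
Step 2: Check the mod-4 condition on each prime factor: 5 ≡ 1 (mod 4), exponent 2; 29 ≡ 1 (mod 4), exponent 1; 37 ≡ 1 (mod 4), exponent 1.
All primes ≡ 3 (mod 4) appear to even exponent (or don't appear), so by the two-squares theorem n IS expressible as a sum of two squares.
Step 3: Build a representation. Group n = k² · m with k = 5 and m = 29 · 37 = 1073 (a product of primes ≡ 1 (mod 4)); a representation of m scales to one of n via (k·x)² + (k·y)² = k²(x² + y²). Each prime p ≡ 1 (mod 4) is itself a sum of two squares; find a² by testing p − a² for a perfect square:
  29: 29 − 1² = 28, 29 − 2² = 25 = 5² ⇒ 29 = 2² + 5².
  37: 37 − 1² = 36 = 6² ⇒ 37 = 1² + 6².
  Combine using the Brahmagupta–Fibonacci identity (a² + b²)(c² + d²) = (ac − bd)² + (ad + bc)² = (ac + bd)² + (ad − bc)²:
  29 · 37 = 1073: from (2² + 5²)(1² + 6²), take (2·1 − 5·6, 2·6 + 5·1) = (2 − 30, 12 + 5) = (-28, 17); dropping signs (only squares matter) gives (28, 17); check 28² + 17² = 784 + 289 = 1073 ✓.
  Scale by k = 5: (5·28, 5·17) = (140, 85).
Step 4: Order so x ≤ y and verify: 85² + 140² = 7225 + 19600 = 26825 = n. ✓

n = 26825 = 85² + 140² (one valid representation with x ≤ y).


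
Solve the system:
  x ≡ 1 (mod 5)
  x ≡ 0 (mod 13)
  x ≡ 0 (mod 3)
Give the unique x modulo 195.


Moduli 5, 13, 3 are pairwise coprime; by CRT there is a unique solution modulo M = 5 · 13 · 3 = 195.
Solve pairwise, accumulating the modulus:
  Start with x ≡ 1 (mod 5).
  Combine with x ≡ 0 (mod 13): since gcd(5, 13) = 1, we get a unique residue mod 65.
    Write x = 1 + 5·t and substitute into x ≡ 0 (mod 13): 5·t ≡ 0 − 1 = -1 (mod 13).
    Reduce coefficients mod 13: 5·t ≡ 12 (mod 13).
    The inverse of 5 mod 13 is 8 (since 5·8 = 40 = 3·13 + 1), so t ≡ 8·12 = 96 ≡ 5 (mod 13).
    Then x = 1 + 5·5 = 26, valid modulo lcm(5, 13) = 65: x ≡ 26 (mod 65).
  Combine with x ≡ 0 (mod 3): since gcd(65, 3) = 1, we get a unique residue mod 195.
    Write x = 26 + 65·t and substitute into x ≡ 0 (mod 3): 65·t ≡ 0 − 26 = -26 (mod 3).
    Reduce coefficients mod 3: 2·t ≡ 1 (mod 3).
    The inverse of 2 mod 3 is 2 (since 2·2 = 4 = 1·3 + 1), so t ≡ 2·1 = 2 ≡ 2 (mod 3).
    Then x = 26 + 65·2 = 156, valid modulo lcm(65, 3) = 195: x ≡ 156 (mod 195).
Verify: 156 mod 5 = 1 ✓, 156 mod 13 = 0 ✓, 156 mod 3 = 0 ✓.

x ≡ 156 (mod 195).
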